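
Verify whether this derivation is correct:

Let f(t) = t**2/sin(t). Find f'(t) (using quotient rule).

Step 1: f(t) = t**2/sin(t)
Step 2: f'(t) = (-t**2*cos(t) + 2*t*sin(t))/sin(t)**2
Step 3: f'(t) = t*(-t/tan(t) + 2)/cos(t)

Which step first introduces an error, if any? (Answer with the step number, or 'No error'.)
Step 3

Step 3 is incorrect due to a wrong trig function.
The step shows: t*(-t/tan(t) + 2)/cos(t)
The correct value should be: t*(-t/tan(t) + 2)/sin(t)

Explanation: sin(t) was incorrectly written as cos(t): the term t*(-t/tan(t) + 2)/sin(t) was incorrectly written as t*(-t/tan(t) + 2)/cos(t)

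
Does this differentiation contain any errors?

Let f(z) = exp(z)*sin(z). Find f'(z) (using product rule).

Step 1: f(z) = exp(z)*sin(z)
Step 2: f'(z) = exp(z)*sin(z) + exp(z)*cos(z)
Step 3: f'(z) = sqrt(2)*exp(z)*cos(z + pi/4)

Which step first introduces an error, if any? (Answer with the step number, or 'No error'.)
Step 3

Step 3 is incorrect due to a wrong trig function.
The step shows: sqrt(2)*exp(z)*cos(z + pi/4)
The correct value should be: sqrt(2)*exp(z)*sin(z + pi/4)

Explanation: sin(z + pi/4) was incorrectly written as cos(z + pi/4): the term sqrt(2)*exp(z)*sin(z + pi/4) was incorrectly written as sqrt(2)*exp(z)*cos(z + pi/4)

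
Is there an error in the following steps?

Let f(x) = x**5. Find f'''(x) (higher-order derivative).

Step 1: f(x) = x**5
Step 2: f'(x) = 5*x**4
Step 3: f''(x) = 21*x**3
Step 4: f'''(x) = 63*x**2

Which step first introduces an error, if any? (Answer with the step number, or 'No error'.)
Step 3

Step 3 is incorrect due to a wrong coefficient.
The step shows: 21*x**3
The correct value should be: 20*x**3

Explanation: The coefficient 20 was incorrectly written as 21: the term 20*x**3 was incorrectly written as 21*x**3
The later steps are derived from this incorrect expression, so the error originates in Step 3.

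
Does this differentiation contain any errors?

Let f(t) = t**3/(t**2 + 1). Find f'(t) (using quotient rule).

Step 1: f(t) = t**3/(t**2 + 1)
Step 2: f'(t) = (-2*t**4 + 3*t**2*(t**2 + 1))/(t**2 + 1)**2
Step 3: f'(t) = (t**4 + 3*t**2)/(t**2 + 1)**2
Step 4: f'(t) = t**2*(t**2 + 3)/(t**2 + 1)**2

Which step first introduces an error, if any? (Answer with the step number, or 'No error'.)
No error

All steps in this derivation are correct.
The final answer f'(t) = t**2*(t**2 + 3)/(t**2 + 1)**2 is valid.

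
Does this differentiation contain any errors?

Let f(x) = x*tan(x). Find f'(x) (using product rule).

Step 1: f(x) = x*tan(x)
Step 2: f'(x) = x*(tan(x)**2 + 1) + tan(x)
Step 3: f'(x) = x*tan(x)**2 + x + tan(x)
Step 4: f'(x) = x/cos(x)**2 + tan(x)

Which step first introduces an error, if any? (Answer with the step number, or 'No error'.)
No error

All steps in this derivation are correct.
The final answer f'(x) = x/cos(x)**2 + tan(x) is valid.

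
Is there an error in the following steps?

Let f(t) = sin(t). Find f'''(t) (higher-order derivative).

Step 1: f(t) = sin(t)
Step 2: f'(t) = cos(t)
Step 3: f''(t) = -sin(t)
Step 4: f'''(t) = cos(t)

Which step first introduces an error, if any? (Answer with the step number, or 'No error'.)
Step 4

Step 4 is incorrect due to a sign flip.
The step shows: cos(t)
The correct value should be: -cos(t)

Explanation: The sign of the whole expression was flipped: the term -cos(t) was incorrectly written as cos(t)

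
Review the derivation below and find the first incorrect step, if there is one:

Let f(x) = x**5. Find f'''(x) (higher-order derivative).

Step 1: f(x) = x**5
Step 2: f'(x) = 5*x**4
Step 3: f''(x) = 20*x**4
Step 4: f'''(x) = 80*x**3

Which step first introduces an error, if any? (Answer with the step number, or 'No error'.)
Step 3

Step 3 is incorrect due to a wrong exponent.
The step shows: 20*x**4
The correct value should be: 20*x**3

Explanation: The exponent 3 on x was incorrectly written as 4: the term 20*x**3 was incorrectly written as 20*x**4
The later steps are derived from this incorrect expression, so the error originates in Step 3.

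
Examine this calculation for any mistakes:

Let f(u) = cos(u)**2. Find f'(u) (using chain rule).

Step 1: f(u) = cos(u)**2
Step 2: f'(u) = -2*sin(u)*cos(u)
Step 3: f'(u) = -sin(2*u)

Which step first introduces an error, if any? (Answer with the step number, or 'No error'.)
No error

All steps in this derivation are correct.
The final answer f'(u) = -sin(2*u) is valid.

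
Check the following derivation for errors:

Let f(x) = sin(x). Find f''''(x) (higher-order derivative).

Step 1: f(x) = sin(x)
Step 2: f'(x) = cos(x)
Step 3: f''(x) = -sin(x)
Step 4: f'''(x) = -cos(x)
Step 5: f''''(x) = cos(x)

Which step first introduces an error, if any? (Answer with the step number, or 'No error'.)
Step 5

Step 5 is incorrect due to a wrong trig function.
The step shows: cos(x)
The correct value should be: sin(x)

Explanation: sin(x) was incorrectly written as cos(x): the term sin(x) was incorrectly written as cos(x)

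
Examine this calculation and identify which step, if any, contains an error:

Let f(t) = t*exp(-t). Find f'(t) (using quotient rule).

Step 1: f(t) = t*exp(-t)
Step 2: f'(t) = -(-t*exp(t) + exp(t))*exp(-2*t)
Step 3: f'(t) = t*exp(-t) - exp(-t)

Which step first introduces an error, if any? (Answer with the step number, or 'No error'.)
Step 2

Step 2 is incorrect due to a sign flip.
The step shows: -(-t*exp(t) + exp(t))*exp(-2*t)
The correct value should be: (-t*exp(t) + exp(t))*exp(-2*t)

Explanation: The sign of the whole expression was flipped: the term (-t*exp(t) + exp(t))*exp(-2*t) was incorrectly written as -(-t*exp(t) + exp(t))*exp(-2*t)
The later steps are derived from this incorrect expression, so the error originates in Step 2.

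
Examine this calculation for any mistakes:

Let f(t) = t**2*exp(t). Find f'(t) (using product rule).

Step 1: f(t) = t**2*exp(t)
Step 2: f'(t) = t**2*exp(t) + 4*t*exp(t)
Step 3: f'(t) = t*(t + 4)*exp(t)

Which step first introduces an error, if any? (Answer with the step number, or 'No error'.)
Step 2

Step 2 is incorrect due to a wrong coefficient.
The step shows: t**2*exp(t) + 4*t*exp(t)
The correct value should be: t**2*exp(t) + 2*t*exp(t)

Explanation: The coefficient 2 was incorrectly written as 4: the term 2*t*exp(t) was incorrectly written as 4*t*exp(t)
The later steps are derived from this incorrect expression, so the error originates in Step 2.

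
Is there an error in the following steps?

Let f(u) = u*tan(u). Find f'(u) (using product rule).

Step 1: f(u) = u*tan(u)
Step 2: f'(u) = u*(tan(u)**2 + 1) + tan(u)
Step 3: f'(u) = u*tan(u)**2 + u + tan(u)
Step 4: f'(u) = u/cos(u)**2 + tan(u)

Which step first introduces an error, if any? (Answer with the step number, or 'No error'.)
No error

All steps in this derivation are correct.
The final answer f'(u) = u/cos(u)**2 + tan(u) is valid.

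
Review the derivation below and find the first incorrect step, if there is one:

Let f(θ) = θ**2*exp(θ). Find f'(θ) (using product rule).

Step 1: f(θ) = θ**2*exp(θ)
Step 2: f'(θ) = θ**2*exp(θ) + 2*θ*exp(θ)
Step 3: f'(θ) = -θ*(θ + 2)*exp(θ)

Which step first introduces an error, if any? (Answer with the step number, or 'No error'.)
Step 3

Step 3 is incorrect due to a sign flip.
The step shows: -θ*(θ + 2)*exp(θ)
The correct value should be: θ*(θ + 2)*exp(θ)

Explanation: The sign of the whole expression was flipped: the term θ*(θ + 2)*exp(θ) was incorrectly written as -θ*(θ + 2)*exp(θ)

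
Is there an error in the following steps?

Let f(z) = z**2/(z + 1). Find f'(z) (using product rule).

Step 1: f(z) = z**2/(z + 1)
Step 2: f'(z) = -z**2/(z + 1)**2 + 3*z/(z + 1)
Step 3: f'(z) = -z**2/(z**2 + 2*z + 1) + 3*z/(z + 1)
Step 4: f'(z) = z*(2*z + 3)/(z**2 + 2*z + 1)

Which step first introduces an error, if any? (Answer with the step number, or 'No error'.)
Step 2

Step 2 is incorrect due to a wrong coefficient.
The step shows: -z**2/(z + 1)**2 + 3*z/(z + 1)
The correct value should be: -z**2/(z + 1)**2 + 2*z/(z + 1)

Explanation: The coefficient 2 was incorrectly written as 3: the term 2*z/(z + 1) was incorrectly written as 3*z/(z + 1)
The later steps are derived from this incorrect expression, so the error originates in Step 2.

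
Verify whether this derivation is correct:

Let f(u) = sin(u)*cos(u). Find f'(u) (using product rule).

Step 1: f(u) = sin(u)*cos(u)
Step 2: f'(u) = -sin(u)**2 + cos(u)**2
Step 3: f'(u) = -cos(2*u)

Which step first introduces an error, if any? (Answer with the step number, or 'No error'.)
Step 3

Step 3 is incorrect due to a sign flip.
The step shows: -cos(2*u)
The correct value should be: cos(2*u)

Explanation: The sign of the whole expression was flipped: the term cos(2*u) was incorrectly written as -cos(2*u)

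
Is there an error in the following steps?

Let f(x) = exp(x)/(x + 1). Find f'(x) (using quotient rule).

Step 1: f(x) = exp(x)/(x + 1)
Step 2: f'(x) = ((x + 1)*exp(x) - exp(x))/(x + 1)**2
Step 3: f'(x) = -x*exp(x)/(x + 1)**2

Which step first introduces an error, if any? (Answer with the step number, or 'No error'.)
Step 3

Step 3 is incorrect due to a sign flip.
The step shows: -x*exp(x)/(x + 1)**2
The correct value should be: x*exp(x)/(x + 1)**2

Explanation: The sign of the whole expression was flipped: the term x*exp(x)/(x + 1)**2 was incorrectly written as -x*exp(x)/(x + 1)**2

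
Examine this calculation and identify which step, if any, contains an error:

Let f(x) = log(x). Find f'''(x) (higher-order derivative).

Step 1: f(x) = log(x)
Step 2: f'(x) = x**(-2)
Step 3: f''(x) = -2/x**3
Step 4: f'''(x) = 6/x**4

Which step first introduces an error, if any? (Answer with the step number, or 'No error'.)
Step 2

Step 2 is incorrect due to a wrong exponent.
The step shows: x**(-2)
The correct value should be: 1/x

Explanation: The exponent -1 on x was incorrectly written as -2: the term 1/x was incorrectly written as x**(-2)
The later steps are derived from this incorrect expression, so the error originates in Step 2.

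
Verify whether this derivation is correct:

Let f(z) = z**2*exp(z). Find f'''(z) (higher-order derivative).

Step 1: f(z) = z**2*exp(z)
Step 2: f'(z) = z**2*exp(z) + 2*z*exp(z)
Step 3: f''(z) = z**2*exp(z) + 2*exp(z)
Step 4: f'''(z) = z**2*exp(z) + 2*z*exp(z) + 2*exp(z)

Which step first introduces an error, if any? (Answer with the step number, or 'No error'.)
Step 3

Step 3 is incorrect due to a dropped term.
The step shows: z**2*exp(z) + 2*exp(z)
The correct value should be: z**2*exp(z) + 4*z*exp(z) + 2*exp(z)

Explanation: A term was dropped: the term 4*z*exp(z) was incorrectly omitted
The later steps are derived from this incorrect expression, so the error originates in Step 3.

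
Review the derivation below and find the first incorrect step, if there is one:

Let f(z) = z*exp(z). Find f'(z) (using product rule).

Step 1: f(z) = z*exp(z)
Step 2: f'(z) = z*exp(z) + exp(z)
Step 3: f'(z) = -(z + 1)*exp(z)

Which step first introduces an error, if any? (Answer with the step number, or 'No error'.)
Step 3

Step 3 is incorrect due to a sign flip.
The step shows: -(z + 1)*exp(z)
The correct value should be: (z + 1)*exp(z)

Explanation: The sign of the whole expression was flipped: the term (z + 1)*exp(z) was incorrectly written as -(z + 1)*exp(z)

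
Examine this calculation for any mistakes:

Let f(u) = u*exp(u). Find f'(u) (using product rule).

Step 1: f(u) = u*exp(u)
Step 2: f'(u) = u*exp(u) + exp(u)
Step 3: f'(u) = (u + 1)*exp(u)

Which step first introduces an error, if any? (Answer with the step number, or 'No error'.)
No error

All steps in this derivation are correct.
The final answer f'(u) = (u + 1)*exp(u) is valid.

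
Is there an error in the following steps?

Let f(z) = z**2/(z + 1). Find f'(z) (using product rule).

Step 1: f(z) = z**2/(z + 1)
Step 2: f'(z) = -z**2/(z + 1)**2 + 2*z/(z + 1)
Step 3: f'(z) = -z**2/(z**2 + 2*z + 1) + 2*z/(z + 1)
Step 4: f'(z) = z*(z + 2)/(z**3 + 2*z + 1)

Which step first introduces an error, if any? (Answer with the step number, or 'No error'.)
Step 4

Step 4 is incorrect due to a wrong exponent.
The step shows: z*(z + 2)/(z**3 + 2*z + 1)
The correct value should be: z*(z + 2)/(z**2 + 2*z + 1)

Explanation: The exponent 2 on z was incorrectly written as 3: the term z*(z + 2)/(z**2 + 2*z + 1) was incorrectly written as z*(z + 2)/(z**3 + 2*z + 1)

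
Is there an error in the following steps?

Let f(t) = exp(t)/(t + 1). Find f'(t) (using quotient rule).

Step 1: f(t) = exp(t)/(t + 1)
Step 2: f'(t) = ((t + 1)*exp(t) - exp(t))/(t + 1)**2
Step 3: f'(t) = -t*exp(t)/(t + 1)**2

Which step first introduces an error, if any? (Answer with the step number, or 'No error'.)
Step 3

Step 3 is incorrect due to a sign flip.
The step shows: -t*exp(t)/(t + 1)**2
The correct value should be: t*exp(t)/(t + 1)**2

Explanation: The sign of the whole expression was flipped: the term t*exp(t)/(t + 1)**2 was incorrectly written as -t*exp(t)/(t + 1)**2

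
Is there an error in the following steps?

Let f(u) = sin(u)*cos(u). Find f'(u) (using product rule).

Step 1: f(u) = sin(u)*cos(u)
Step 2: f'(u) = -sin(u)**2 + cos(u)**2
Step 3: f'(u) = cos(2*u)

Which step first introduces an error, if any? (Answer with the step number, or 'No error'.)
No error

All steps in this derivation are correct.
The final answer f'(u) = cos(2*u) is valid.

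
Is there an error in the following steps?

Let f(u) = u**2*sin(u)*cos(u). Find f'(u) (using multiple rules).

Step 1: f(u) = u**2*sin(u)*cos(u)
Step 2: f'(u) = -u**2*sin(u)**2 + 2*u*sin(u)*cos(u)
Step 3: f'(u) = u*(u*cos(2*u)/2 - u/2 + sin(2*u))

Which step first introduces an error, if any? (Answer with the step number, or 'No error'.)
Step 2

Step 2 is incorrect due to a dropped term.
The step shows: -u**2*sin(u)**2 + 2*u*sin(u)*cos(u)
The correct value should be: -u**2*sin(u)**2 + u**2*cos(u)**2 + 2*u*sin(u)*cos(u)

Explanation: A term was dropped: the term u**2*cos(u)**2 was incorrectly omitted
The later steps are derived from this incorrect expression, so the error originates in Step 2.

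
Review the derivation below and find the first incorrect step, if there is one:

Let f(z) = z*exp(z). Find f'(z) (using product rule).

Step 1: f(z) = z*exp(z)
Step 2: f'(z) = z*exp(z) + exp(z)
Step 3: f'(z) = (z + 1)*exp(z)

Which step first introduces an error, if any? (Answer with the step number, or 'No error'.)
No error

All steps in this derivation are correct.
The final answer f'(z) = (z + 1)*exp(z) is valid.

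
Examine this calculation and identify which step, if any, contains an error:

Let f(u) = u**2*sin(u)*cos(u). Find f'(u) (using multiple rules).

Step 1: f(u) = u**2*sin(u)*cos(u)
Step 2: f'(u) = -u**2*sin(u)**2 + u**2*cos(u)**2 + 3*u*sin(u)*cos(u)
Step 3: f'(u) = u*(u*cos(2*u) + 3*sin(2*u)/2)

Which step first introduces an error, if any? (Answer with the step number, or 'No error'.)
Step 2

Step 2 is incorrect due to a wrong coefficient.
The step shows: -u**2*sin(u)**2 + u**2*cos(u)**2 + 3*u*sin(u)*cos(u)
The correct value should be: -u**2*sin(u)**2 + u**2*cos(u)**2 + 2*u*sin(u)*cos(u)

Explanation: The coefficient 2 was incorrectly written as 3: the term 2*u*sin(u)*cos(u) was incorrectly written as 3*u*sin(u)*cos(u)
The later steps are derived from this incorrect expression, so the error originates in Step 2.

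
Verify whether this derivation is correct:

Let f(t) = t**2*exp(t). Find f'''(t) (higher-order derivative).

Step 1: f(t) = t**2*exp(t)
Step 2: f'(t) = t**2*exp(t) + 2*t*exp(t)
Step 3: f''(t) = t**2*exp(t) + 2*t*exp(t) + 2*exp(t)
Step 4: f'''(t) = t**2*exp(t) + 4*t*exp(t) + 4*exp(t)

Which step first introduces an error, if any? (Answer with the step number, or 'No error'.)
Step 3

Step 3 is incorrect due to a wrong coefficient.
The step shows: t**2*exp(t) + 2*t*exp(t) + 2*exp(t)
The correct value should be: t**2*exp(t) + 4*t*exp(t) + 2*exp(t)

Explanation: The coefficient 4 was incorrectly written as 2: the term 4*t*exp(t) was incorrectly written as 2*t*exp(t)
The later steps are derived from this incorrect expression, so the error originates in Step 3.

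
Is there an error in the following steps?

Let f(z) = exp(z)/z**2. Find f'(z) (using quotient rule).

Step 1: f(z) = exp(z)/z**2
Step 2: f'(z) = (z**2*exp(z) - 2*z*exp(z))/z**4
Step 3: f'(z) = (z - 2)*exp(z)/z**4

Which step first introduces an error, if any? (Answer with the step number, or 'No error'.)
Step 3

Step 3 is incorrect due to a wrong exponent.
The step shows: (z - 2)*exp(z)/z**4
The correct value should be: (z - 2)*exp(z)/z**3

Explanation: The exponent -3 on z was incorrectly written as -4: the term (z - 2)*exp(z)/z**3 was incorrectly written as (z - 2)*exp(z)/z**4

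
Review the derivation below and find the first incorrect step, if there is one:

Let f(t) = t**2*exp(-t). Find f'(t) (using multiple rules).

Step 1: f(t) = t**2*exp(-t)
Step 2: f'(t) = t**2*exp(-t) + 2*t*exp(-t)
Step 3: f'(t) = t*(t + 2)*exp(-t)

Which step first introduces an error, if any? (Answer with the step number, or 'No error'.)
Step 2

Step 2 is incorrect due to a sign flip.
The step shows: t**2*exp(-t) + 2*t*exp(-t)
The correct value should be: -t**2*exp(-t) + 2*t*exp(-t)

Explanation: The sign of one term was flipped: the term -t**2*exp(-t) was incorrectly written as t**2*exp(-t)
The later steps are derived from this incorrect expression, so the error originates in Step 2.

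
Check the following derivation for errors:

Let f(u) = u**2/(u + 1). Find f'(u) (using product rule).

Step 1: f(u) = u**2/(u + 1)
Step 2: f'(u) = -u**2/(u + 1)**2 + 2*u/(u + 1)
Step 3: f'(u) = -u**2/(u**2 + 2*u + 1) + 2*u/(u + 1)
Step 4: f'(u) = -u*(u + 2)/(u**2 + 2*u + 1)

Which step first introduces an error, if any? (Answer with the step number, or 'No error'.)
Step 4

Step 4 is incorrect due to a sign flip.
The step shows: -u*(u + 2)/(u**2 + 2*u + 1)
The correct value should be: u*(u + 2)/(u**2 + 2*u + 1)

Explanation: The sign of the whole expression was flipped: the term u*(u + 2)/(u**2 + 2*u + 1) was incorrectly written as -u*(u + 2)/(u**2 + 2*u + 1)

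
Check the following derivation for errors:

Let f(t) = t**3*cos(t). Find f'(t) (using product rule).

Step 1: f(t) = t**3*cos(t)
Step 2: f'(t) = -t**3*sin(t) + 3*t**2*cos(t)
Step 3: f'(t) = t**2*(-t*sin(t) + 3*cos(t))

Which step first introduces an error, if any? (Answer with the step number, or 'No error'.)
No error

All steps in this derivation are correct.
The final answer f'(t) = t**2*(-t*sin(t) + 3*cos(t)) is valid.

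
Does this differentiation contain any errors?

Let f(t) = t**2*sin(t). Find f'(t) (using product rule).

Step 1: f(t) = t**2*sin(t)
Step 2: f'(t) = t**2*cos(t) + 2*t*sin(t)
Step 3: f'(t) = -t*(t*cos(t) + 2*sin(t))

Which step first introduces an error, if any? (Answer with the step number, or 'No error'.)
Step 3

Step 3 is incorrect due to a sign flip.
The step shows: -t*(t*cos(t) + 2*sin(t))
The correct value should be: t*(t*cos(t) + 2*sin(t))

Explanation: The sign of the whole expression was flipped: the term t*(t*cos(t) + 2*sin(t)) was incorrectly written as -t*(t*cos(t) + 2*sin(t))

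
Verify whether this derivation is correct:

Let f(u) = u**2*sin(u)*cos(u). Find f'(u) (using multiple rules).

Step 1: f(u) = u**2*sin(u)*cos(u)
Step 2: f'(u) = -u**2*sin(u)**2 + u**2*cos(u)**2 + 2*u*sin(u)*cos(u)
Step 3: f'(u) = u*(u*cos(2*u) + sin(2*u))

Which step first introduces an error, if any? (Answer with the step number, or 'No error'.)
No error

All steps in this derivation are correct.
The final answer f'(u) = u*(u*cos(2*u) + sin(2*u)) is valid.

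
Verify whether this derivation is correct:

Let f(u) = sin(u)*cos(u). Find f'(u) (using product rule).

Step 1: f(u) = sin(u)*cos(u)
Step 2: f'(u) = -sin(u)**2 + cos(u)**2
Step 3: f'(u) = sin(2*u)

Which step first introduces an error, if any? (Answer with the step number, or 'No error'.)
Step 3

Step 3 is incorrect due to a wrong trig function.
The step shows: sin(2*u)
The correct value should be: cos(2*u)

Explanation: cos(2*u) was incorrectly written as sin(2*u): the term cos(2*u) was incorrectly written as sin(2*u)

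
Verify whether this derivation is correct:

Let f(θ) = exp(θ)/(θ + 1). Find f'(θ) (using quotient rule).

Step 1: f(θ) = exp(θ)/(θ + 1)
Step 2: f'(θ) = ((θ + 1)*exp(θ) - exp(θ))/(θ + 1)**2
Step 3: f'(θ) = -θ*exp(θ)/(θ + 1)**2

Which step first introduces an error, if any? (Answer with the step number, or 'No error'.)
Step 3

Step 3 is incorrect due to a sign flip.
The step shows: -θ*exp(θ)/(θ + 1)**2
The correct value should be: θ*exp(θ)/(θ + 1)**2

Explanation: The sign of the whole expression was flipped: the term θ*exp(θ)/(θ + 1)**2 was incorrectly written as -θ*exp(θ)/(θ + 1)**2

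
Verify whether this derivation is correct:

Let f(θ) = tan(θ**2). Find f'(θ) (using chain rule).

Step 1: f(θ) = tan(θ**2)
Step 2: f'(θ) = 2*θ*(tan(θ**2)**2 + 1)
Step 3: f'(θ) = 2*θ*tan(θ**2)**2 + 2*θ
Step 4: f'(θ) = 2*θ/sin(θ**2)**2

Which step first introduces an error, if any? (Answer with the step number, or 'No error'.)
Step 4

Step 4 is incorrect due to a wrong trig function.
The step shows: 2*θ/sin(θ**2)**2
The correct value should be: 2*θ/cos(θ**2)**2

Explanation: cos(θ**2) was incorrectly written as sin(θ**2): the term 2*θ/cos(θ**2)**2 was incorrectly written as 2*θ/sin(θ**2)**2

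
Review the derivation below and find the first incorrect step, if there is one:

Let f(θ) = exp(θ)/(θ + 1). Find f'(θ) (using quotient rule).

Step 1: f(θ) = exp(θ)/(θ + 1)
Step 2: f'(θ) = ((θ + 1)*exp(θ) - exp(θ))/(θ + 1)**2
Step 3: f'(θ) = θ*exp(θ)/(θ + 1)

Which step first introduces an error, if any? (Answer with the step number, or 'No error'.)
Step 3

Step 3 is incorrect due to a wrong exponent.
The step shows: θ*exp(θ)/(θ + 1)
The correct value should be: θ*exp(θ)/(θ + 1)**2

Explanation: The exponent -2 on θ + 1 was incorrectly written as -1: the term θ*exp(θ)/(θ + 1)**2 was incorrectly written as θ*exp(θ)/(θ + 1)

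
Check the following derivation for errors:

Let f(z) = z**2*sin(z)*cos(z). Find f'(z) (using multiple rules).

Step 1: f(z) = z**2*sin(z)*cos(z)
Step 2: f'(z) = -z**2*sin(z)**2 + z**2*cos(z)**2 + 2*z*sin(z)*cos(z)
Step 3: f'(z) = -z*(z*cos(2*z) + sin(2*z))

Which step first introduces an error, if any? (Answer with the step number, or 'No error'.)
Step 3

Step 3 is incorrect due to a sign flip.
The step shows: -z*(z*cos(2*z) + sin(2*z))
The correct value should be: z*(z*cos(2*z) + sin(2*z))

Explanation: The sign of the whole expression was flipped: the term z*(z*cos(2*z) + sin(2*z)) was incorrectly written as -z*(z*cos(2*z) + sin(2*z))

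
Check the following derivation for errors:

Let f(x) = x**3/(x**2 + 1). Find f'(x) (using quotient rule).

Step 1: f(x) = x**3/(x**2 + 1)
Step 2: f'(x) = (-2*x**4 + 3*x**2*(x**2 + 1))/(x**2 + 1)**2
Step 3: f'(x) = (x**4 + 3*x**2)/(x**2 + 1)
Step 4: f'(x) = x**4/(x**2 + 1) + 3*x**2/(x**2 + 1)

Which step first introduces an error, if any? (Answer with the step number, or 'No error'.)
Step 3

Step 3 is incorrect due to a wrong exponent.
The step shows: (x**4 + 3*x**2)/(x**2 + 1)
The correct value should be: (x**4 + 3*x**2)/(x**2 + 1)**2

Explanation: The exponent -2 on x**2 + 1 was incorrectly written as -1: the term (x**4 + 3*x**2)/(x**2 + 1)**2 was incorrectly written as (x**4 + 3*x**2)/(x**2 + 1)
The later steps are derived from this incorrect expression, so the error originates in Step 3.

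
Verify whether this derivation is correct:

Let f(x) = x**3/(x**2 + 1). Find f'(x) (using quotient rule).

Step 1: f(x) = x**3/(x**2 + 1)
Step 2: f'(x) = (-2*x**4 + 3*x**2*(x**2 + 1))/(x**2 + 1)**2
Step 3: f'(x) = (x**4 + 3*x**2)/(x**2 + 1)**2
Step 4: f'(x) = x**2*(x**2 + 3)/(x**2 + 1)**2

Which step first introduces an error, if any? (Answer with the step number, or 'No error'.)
No error

All steps in this derivation are correct.
The final answer f'(x) = x**2*(x**2 + 3)/(x**2 + 1)**2 is valid.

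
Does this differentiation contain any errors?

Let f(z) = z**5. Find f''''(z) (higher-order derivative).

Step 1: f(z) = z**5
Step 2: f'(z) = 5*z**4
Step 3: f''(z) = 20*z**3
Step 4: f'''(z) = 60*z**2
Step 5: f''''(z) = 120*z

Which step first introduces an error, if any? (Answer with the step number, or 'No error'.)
No error

All steps in this derivation are correct.
The final answer f''''(z) = 120*z is valid.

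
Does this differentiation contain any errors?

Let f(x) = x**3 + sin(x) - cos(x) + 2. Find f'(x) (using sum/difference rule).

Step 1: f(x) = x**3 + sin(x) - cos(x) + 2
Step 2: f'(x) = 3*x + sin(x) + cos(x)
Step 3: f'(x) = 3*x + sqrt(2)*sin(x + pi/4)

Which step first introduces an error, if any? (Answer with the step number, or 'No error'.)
Step 2

Step 2 is incorrect due to a wrong exponent.
The step shows: 3*x + sin(x) + cos(x)
The correct value should be: 3*x**2 + sin(x) + cos(x)

Explanation: The exponent 2 on x was incorrectly written as 1: the term 3*x**2 was incorrectly written as 3*x
The later steps are derived from this incorrect expression, so the error originates in Step 2.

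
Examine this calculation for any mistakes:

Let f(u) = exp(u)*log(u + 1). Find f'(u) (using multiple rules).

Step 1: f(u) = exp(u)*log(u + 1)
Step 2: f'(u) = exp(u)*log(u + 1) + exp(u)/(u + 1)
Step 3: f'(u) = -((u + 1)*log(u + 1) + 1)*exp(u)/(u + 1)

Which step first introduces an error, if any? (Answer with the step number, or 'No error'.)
Step 3

Step 3 is incorrect due to a sign flip.
The step shows: -((u + 1)*log(u + 1) + 1)*exp(u)/(u + 1)
The correct value should be: ((u + 1)*log(u + 1) + 1)*exp(u)/(u + 1)

Explanation: The sign of the whole expression was flipped: the term ((u + 1)*log(u + 1) + 1)*exp(u)/(u + 1) was incorrectly written as -((u + 1)*log(u + 1) + 1)*exp(u)/(u + 1)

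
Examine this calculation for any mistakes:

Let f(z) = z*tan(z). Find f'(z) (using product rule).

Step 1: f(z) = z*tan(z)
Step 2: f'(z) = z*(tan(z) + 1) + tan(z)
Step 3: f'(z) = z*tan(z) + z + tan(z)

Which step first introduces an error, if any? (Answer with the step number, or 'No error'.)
Step 2

Step 2 is incorrect due to a wrong exponent.
The step shows: z*(tan(z) + 1) + tan(z)
The correct value should be: z*(tan(z)**2 + 1) + tan(z)

Explanation: The exponent 2 on tan(z) was incorrectly written as 1: the term z*(tan(z)**2 + 1) was incorrectly written as z*(tan(z) + 1)
The later steps are derived from this incorrect expression, so the error originates in Step 2.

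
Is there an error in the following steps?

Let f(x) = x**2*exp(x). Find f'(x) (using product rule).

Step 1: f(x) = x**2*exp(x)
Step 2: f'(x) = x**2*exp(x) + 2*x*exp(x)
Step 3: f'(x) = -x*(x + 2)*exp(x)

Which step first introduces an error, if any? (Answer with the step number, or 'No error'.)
Step 3

Step 3 is incorrect due to a sign flip.
The step shows: -x*(x + 2)*exp(x)
The correct value should be: x*(x + 2)*exp(x)

Explanation: The sign of the whole expression was flipped: the term x*(x + 2)*exp(x) was incorrectly written as -x*(x + 2)*exp(x)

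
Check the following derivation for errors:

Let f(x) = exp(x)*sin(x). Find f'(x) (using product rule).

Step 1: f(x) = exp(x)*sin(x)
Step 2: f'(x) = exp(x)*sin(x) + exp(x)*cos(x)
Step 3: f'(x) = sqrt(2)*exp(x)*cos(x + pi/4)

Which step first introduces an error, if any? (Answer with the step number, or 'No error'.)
Step 3

Step 3 is incorrect due to a wrong trig function.
The step shows: sqrt(2)*exp(x)*cos(x + pi/4)
The correct value should be: sqrt(2)*exp(x)*sin(x + pi/4)

Explanation: sin(x + pi/4) was incorrectly written as cos(x + pi/4): the term sqrt(2)*exp(x)*sin(x + pi/4) was incorrectly written as sqrt(2)*exp(x)*cos(x + pi/4)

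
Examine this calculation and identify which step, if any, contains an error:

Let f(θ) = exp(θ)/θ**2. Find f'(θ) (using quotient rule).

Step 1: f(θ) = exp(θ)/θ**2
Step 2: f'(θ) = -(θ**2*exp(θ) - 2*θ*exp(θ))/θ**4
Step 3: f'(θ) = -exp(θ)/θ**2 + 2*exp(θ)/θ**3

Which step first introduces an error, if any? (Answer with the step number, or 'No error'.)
Step 2

Step 2 is incorrect due to a sign flip.
The step shows: -(θ**2*exp(θ) - 2*θ*exp(θ))/θ**4
The correct value should be: (θ**2*exp(θ) - 2*θ*exp(θ))/θ**4

Explanation: The sign of the whole expression was flipped: the term (θ**2*exp(θ) - 2*θ*exp(θ))/θ**4 was incorrectly written as -(θ**2*exp(θ) - 2*θ*exp(θ))/θ**4
The later steps are derived from this incorrect expression, so the error originates in Step 2.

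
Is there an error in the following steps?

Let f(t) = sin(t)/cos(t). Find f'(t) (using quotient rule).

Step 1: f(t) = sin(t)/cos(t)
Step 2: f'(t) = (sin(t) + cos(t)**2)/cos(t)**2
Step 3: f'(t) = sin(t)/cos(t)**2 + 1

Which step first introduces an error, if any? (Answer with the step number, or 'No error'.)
Step 2

Step 2 is incorrect due to a wrong exponent.
The step shows: (sin(t) + cos(t)**2)/cos(t)**2
The correct value should be: (sin(t)**2 + cos(t)**2)/cos(t)**2

Explanation: The exponent 2 on sin(t) was incorrectly written as 1: the term (sin(t)**2 + cos(t)**2)/cos(t)**2 was incorrectly written as (sin(t) + cos(t)**2)/cos(t)**2
The later steps are derived from this incorrect expression, so the error originates in Step 2.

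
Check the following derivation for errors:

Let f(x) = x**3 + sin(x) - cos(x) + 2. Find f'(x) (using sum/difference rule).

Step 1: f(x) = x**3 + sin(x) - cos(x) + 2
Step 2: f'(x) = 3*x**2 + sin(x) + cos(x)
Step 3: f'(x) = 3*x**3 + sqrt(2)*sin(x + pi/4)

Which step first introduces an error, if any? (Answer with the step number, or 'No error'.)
Step 3

Step 3 is incorrect due to a wrong exponent.
The step shows: 3*x**3 + sqrt(2)*sin(x + pi/4)
The correct value should be: 3*x**2 + sqrt(2)*sin(x + pi/4)

Explanation: The exponent 2 on x was incorrectly written as 3: the term 3*x**2 was incorrectly written as 3*x**3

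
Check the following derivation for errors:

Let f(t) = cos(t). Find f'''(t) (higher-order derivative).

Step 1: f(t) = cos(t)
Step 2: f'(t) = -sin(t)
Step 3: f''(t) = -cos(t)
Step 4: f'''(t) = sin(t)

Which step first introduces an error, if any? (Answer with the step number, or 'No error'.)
No error

All steps in this derivation are correct.
The final answer f'''(t) = sin(t) is valid.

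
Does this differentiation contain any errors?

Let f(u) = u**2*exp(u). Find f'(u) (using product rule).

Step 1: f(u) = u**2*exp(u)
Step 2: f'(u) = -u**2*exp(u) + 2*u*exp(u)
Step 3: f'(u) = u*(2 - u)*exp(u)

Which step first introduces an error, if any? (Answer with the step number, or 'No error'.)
Step 2

Step 2 is incorrect due to a sign flip.
The step shows: -u**2*exp(u) + 2*u*exp(u)
The correct value should be: u**2*exp(u) + 2*u*exp(u)

Explanation: The sign of one term was flipped: the term u**2*exp(u) was incorrectly written as -u**2*exp(u)
The later steps are derived from this incorrect expression, so the error originates in Step 2.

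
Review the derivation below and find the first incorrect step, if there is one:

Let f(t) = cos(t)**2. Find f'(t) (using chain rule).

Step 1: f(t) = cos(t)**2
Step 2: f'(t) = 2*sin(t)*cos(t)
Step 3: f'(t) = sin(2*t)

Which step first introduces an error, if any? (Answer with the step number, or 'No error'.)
Step 2

Step 2 is incorrect due to a sign flip.
The step shows: 2*sin(t)*cos(t)
The correct value should be: -2*sin(t)*cos(t)

Explanation: The sign of the whole expression was flipped: the term -2*sin(t)*cos(t) was incorrectly written as 2*sin(t)*cos(t)
The later steps are derived from this incorrect expression, so the error originates in Step 2.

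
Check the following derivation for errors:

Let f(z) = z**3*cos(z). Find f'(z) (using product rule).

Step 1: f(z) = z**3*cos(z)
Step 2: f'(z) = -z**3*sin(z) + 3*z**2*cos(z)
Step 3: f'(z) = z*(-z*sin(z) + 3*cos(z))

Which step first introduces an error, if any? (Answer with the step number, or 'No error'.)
Step 3

Step 3 is incorrect due to a wrong exponent.
The step shows: z*(-z*sin(z) + 3*cos(z))
The correct value should be: z**2*(-z*sin(z) + 3*cos(z))

Explanation: The exponent 2 on z was incorrectly written as 1: the term z**2*(-z*sin(z) + 3*cos(z)) was incorrectly written as z*(-z*sin(z) + 3*cos(z))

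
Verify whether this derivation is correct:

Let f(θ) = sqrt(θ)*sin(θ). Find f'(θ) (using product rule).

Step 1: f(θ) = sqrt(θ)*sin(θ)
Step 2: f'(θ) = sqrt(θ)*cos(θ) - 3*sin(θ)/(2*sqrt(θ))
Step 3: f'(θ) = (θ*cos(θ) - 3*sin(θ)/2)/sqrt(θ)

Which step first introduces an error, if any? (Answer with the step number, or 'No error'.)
Step 2

Step 2 is incorrect due to a wrong coefficient.
The step shows: sqrt(θ)*cos(θ) - 3*sin(θ)/(2*sqrt(θ))
The correct value should be: sqrt(θ)*cos(θ) + sin(θ)/(2*sqrt(θ))

Explanation: The coefficient 1/2 was incorrectly written as -3/2: the term sin(θ)/(2*sqrt(θ)) was incorrectly written as -3*sin(θ)/(2*sqrt(θ))
The later steps are derived from this incorrect expression, so the error originates in Step 2.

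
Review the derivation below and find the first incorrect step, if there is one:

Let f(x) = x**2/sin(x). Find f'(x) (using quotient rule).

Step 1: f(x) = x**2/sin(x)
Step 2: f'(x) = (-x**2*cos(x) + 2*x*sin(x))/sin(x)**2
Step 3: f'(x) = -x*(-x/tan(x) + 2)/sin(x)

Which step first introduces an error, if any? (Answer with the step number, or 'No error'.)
Step 3

Step 3 is incorrect due to a sign flip.
The step shows: -x*(-x/tan(x) + 2)/sin(x)
The correct value should be: x*(-x/tan(x) + 2)/sin(x)

Explanation: The sign of the whole expression was flipped: the term x*(-x/tan(x) + 2)/sin(x) was incorrectly written as -x*(-x/tan(x) + 2)/sin(x)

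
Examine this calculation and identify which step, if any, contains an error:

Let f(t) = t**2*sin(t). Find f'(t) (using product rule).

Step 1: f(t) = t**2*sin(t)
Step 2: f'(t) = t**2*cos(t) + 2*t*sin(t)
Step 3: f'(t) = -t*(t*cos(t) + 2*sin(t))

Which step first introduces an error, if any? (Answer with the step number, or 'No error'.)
Step 3

Step 3 is incorrect due to a sign flip.
The step shows: -t*(t*cos(t) + 2*sin(t))
The correct value should be: t*(t*cos(t) + 2*sin(t))

Explanation: The sign of the whole expression was flipped: the term t*(t*cos(t) + 2*sin(t)) was incorrectly written as -t*(t*cos(t) + 2*sin(t))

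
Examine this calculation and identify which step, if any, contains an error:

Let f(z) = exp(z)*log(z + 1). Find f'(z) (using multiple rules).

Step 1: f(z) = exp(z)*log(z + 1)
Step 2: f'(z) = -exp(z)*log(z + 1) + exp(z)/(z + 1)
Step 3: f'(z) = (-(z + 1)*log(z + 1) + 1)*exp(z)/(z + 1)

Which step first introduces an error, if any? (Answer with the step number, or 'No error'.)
Step 2

Step 2 is incorrect due to a sign flip.
The step shows: -exp(z)*log(z + 1) + exp(z)/(z + 1)
The correct value should be: exp(z)*log(z + 1) + exp(z)/(z + 1)

Explanation: The sign of one term was flipped: the term exp(z)*log(z + 1) was incorrectly written as -exp(z)*log(z + 1)
The later steps are derived from this incorrect expression, so the error originates in Step 2.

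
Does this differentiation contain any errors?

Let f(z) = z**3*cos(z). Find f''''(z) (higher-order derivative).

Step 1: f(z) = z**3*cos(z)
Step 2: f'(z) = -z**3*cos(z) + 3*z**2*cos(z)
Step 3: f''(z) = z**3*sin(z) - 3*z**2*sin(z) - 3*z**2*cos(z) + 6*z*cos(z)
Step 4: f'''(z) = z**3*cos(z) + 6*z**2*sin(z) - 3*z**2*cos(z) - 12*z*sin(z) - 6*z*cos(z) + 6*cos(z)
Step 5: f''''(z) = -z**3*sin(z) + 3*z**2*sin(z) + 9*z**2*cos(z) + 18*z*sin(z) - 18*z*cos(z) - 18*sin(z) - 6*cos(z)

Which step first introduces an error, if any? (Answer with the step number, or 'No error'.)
Step 2

Step 2 is incorrect due to a wrong trig function.
The step shows: -z**3*cos(z) + 3*z**2*cos(z)
The correct value should be: -z**3*sin(z) + 3*z**2*cos(z)

Explanation: sin(z) was incorrectly written as cos(z): the term -z**3*sin(z) was incorrectly written as -z**3*cos(z)
The later steps are derived from this incorrect expression, so the error originates in Step 2.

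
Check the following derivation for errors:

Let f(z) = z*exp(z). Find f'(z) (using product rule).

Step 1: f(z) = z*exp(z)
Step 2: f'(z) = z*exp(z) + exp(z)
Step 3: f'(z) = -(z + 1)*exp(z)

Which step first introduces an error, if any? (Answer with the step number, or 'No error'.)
Step 3

Step 3 is incorrect due to a sign flip.
The step shows: -(z + 1)*exp(z)
The correct value should be: (z + 1)*exp(z)

Explanation: The sign of the whole expression was flipped: the term (z + 1)*exp(z) was incorrectly written as -(z + 1)*exp(z)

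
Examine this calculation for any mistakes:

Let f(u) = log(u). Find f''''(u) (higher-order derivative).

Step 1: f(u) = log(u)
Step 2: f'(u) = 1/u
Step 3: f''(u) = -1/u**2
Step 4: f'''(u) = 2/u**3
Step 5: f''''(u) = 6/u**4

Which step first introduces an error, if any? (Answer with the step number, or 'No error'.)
Step 5

Step 5 is incorrect due to a sign flip.
The step shows: 6/u**4
The correct value should be: -6/u**4

Explanation: The sign of the whole expression was flipped: the term -6/u**4 was incorrectly written as 6/u**4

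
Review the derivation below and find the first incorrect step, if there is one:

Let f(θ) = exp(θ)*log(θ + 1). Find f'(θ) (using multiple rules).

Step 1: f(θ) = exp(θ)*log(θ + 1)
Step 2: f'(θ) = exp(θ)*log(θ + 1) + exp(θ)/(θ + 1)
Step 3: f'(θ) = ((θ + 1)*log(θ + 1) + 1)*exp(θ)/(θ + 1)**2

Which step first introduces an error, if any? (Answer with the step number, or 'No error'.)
Step 3

Step 3 is incorrect due to a wrong exponent.
The step shows: ((θ + 1)*log(θ + 1) + 1)*exp(θ)/(θ + 1)**2
The correct value should be: ((θ + 1)*log(θ + 1) + 1)*exp(θ)/(θ + 1)

Explanation: The exponent -1 on θ + 1 was incorrectly written as -2: the term ((θ + 1)*log(θ + 1) + 1)*exp(θ)/(θ + 1) was incorrectly written as ((θ + 1)*log(θ + 1) + 1)*exp(θ)/(θ + 1)**2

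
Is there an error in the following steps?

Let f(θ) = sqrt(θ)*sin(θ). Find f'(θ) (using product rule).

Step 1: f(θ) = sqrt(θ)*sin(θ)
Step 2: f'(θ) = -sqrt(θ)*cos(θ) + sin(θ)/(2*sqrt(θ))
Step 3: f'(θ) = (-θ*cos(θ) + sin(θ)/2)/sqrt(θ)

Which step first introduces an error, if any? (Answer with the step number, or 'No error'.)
Step 2

Step 2 is incorrect due to a sign flip.
The step shows: -sqrt(θ)*cos(θ) + sin(θ)/(2*sqrt(θ))
The correct value should be: sqrt(θ)*cos(θ) + sin(θ)/(2*sqrt(θ))

Explanation: The sign of one term was flipped: the term sqrt(θ)*cos(θ) was incorrectly written as -sqrt(θ)*cos(θ)
The later steps are derived from this incorrect expression, so the error originates in Step 2.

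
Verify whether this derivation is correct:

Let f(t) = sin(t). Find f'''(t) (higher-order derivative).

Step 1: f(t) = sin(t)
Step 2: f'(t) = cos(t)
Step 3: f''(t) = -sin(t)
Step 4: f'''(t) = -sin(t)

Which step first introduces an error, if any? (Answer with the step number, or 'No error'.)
Step 4

Step 4 is incorrect due to a wrong trig function.
The step shows: -sin(t)
The correct value should be: -cos(t)

Explanation: cos(t) was incorrectly written as sin(t): the term -cos(t) was incorrectly written as -sin(t)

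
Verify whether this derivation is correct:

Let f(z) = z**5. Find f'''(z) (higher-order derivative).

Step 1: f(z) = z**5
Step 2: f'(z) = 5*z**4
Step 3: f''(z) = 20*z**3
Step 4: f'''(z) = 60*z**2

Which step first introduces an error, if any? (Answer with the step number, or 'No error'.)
No error

All steps in this derivation are correct.
The final answer f'''(z) = 60*z**2 is valid.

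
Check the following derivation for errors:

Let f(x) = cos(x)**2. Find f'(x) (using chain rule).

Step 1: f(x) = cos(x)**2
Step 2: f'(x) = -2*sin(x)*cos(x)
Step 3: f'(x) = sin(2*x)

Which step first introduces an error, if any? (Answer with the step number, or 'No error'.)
Step 3

Step 3 is incorrect due to a sign flip.
The step shows: sin(2*x)
The correct value should be: -sin(2*x)

Explanation: The sign of the whole expression was flipped: the term -sin(2*x) was incorrectly written as sin(2*x)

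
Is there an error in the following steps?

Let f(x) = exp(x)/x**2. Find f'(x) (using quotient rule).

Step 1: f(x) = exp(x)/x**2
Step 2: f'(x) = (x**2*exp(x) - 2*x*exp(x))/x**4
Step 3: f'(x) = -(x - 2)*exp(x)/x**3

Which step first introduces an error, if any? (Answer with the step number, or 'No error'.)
Step 3

Step 3 is incorrect due to a sign flip.
The step shows: -(x - 2)*exp(x)/x**3
The correct value should be: (x - 2)*exp(x)/x**3

Explanation: The sign of the whole expression was flipped: the term (x - 2)*exp(x)/x**3 was incorrectly written as -(x - 2)*exp(x)/x**3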